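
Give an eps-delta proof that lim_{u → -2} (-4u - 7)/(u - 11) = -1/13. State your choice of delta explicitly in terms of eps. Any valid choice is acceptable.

Fix eps > 0. We want delta > 0 with 0 < |u + 2| < delta ⇒ |(-4u - 7)/(u - 11) + 1/13| < eps.
Combining over a common denominator, (-4u - 7)/(u - 11) + 1/13 = [(-4u - 7)·(-13) − 1·(u - 11)] / [(-13)·(u - 11)] = 51(u + 2) / ((-13)(u - 11)).
So |(-4u - 7)/(u - 11) + 1/13| = 51|u + 2| / (13·|u − 11|).
Require delta ≤ 13/2, so |u − 11| ≥ |-13| − |u + 2| > 13 − 13/2 = 13/2.
Hence |(-4u - 7)/(u - 11) + 1/13| < 51|u + 2|/(13·(13/2)) = (102/169)|u + 2|, which is < eps once |u + 2| < (169/102)eps.
Take delta = min(13/2, (169/102)eps). Then 0 < |u + 2| < delta forces both bounds, so |(-4u - 7)/(u - 11) + 1/13| < eps.

delta = min(13/2, (169/102)eps)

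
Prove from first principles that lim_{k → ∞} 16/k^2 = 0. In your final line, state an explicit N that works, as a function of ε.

Let ε > 0 be given. For k ≥ 1, |16/k^2 − 0| = 16/k^2.
16/k^2 < ε ⇔ k^2 > 16/ε ⇔ k > (16/ε)^{1/2}.
Take N = (16/ε)^{1/2}. Then k > N implies 16/k^2 < ε.

N = (16/ε)^{1/2}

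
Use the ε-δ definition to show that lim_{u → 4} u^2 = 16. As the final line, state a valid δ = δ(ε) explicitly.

δ = min(2, ε/10)

Suppose ε > 0. We seek δ > 0 with 0 < |u − 4| < δ ⇒ |u^2 − 16| < ε.
Factor: u^2 − 16 = (u − 4)(u + 4), so |u^2 − 16| = |u − 4|·|u + 4|.
Impose δ ≤ 2 so that |u| < 6; then |u + 4| ≤ 10.
Hence |u^2 − 16| ≤ 10|u − 4|, which is < ε once |u − 4| < ε/10.
Take δ = min(2, ε/10). If 0 < |u − 4| < δ then both bounds hold and |u^2 − 16| ≤ 10|u − 4| < 10·(ε/10) = ε.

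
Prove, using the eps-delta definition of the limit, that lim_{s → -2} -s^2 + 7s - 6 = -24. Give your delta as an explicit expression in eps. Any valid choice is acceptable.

Fix eps > 0. We want delta > 0 such that 0 < |s + 2| < delta implies |(-s^2 + 7s - 6) + 24| < eps.
(-s^2 + 7s - 6) + 24 = -s^2 + 7s + 18 = (s + 2)(-s + 9).
So |(-s^2 + 7s - 6) + 24| = |s + 2|·|-s + 9|.
Require delta ≤ 2. Then |s + 2| < 2 gives |s| < 4, and by the triangle inequality |-s + 9| ≤ 4 + 9 = 13.
Hence |(-s^2 + 7s - 6) + 24| ≤ 13|s + 2| < eps provided |s + 2| < eps/13.
Take delta = min(2, eps/13). Then 0 < |s + 2| < delta gives both |s + 2| < 2 and |s + 2| < eps/13, so |(-s^2 + 7s - 6) + 24| < eps.

delta = min(2, eps/13)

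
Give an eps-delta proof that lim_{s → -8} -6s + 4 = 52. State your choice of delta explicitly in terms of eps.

Let eps > 0. We need delta > 0 so that 0 < |s + 8| < delta implies |(-6s + 4) − 52| < eps.
Since (-6s + 4) − 52 = -6(s + 8), we have |(-6s + 4) − 52| = 6|s + 8|.
So 6|s + 8| < eps exactly when |s + 8| < eps/6.
Choosing delta = eps/6 gives |(-6s + 4) − 52| = 6|s + 8| < eps whenever |s + 8| < delta.

delta = eps/6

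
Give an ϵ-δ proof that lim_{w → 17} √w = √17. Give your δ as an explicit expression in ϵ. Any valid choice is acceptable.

δ = min(17, √17·ϵ)

Fix ϵ > 0. We want δ > 0 such that 0 < |w − 17| < δ implies |√w − √17| < ϵ.
Multiplying by the conjugate, |√w − √17| = |w − 17|/(√w + √17).
Restrict δ ≤ 17 so that |w − 17| < 17 forces w > 0, and then √w + √17 > √17.
Hence |√w − √17| < |w − 17|/√17, which is < ϵ once |w − 17| < √17·ϵ.
Take δ = min(17, √17·ϵ). If 0 < |w − 17| < δ then w > 0 and |√w − √17| < |w − 17|/√17 < ϵ.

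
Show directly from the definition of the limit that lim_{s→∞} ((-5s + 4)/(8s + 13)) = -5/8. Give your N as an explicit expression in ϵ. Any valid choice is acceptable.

N = (97/64)/ϵ

Let ϵ > 0 be given. We seek N > 0 such that s > N implies |(-5s + 4)/(8s + 13) + 5/8| < ϵ.
(-5s + 4)/(8s + 13) + 5/8 = (8(-5s + 4) − (-5)(8s + 13)) / (8(8s + 13)) = 97/(8(8s + 13)).
For s > 0 we have 8s + 13 > 8s, so |(-5s + 4)/(8s + 13) + 5/8| = 97/(8(8s + 13)) < 97/(8·8s) = (97/64)/s.
Thus |(-5s + 4)/(8s + 13) + 5/8| < ϵ whenever s > (97/64)/ϵ.
Take N = (97/64)/ϵ. If s > N then |(-5s + 4)/(8s + 13) + 5/8| < (97/64)/s < ϵ.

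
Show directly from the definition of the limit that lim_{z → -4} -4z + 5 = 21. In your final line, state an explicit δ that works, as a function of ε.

Fix ε > 0. We need δ > 0 so that 0 < |z + 4| < δ implies |(-4z + 5) − 21| < ε.
|(-4z + 5) − 21| = |-4z - 16| = 4|z + 4|.
Thus it suffices that |z + 4| < ε/4.
Choosing δ = ε/4 gives |(-4z + 5) − 21| = 4|z + 4| < ε whenever |z + 4| < δ.

δ = ε/4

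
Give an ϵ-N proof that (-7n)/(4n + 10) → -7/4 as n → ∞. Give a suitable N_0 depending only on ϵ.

N_0 = (35/8)/ϵ

Fix ϵ > 0. For n ≥ 1, |(-7n)/(4n + 10) + 7/4| = |70|/(4(4n + 10)) = 70/(4(4n + 10)).
Since 4n + 10 ≥ 4n for n ≥ 1, this is ≤ 70/(4·4n) = (35/8)/n.
So |(-7n)/(4n + 10) + 7/4| < ϵ whenever n > (35/8)/ϵ.
Take N_0 = (35/8)/ϵ. If n > N_0 then |(-7n)/(4n + 10) + 7/4| ≤ (35/8)/n < ϵ.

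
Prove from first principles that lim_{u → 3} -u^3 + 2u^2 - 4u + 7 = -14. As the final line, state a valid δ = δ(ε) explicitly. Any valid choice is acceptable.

Suppose ε > 0. We want δ > 0 such that 0 < |u − 3| < δ implies |(-u^3 + 2u^2 - 4u + 7) + 14| < ε.
(-u^3 + 2u^2 - 4u + 7) + 14 = -u^3 + 2u^2 - 4u + 21 = (u − 3)(-u^2 - u - 7).
So |(-u^3 + 2u^2 - 4u + 7) + 14| = |u − 3|·|-u^2 - u - 7|.
Assume first that |u − 3| < 1, so |u| < 4. Then |-u^2 - u - 7| ≤ 4^2 + 4 + 7 = 27.
Hence |(-u^3 + 2u^2 - 4u + 7) + 14| ≤ 27|u − 3| < ε provided |u − 3| < ε/27.
Choosing δ = min(1, ε/27) ensures both conditions, hence |(-u^3 + 2u^2 - 4u + 7) + 14| < ε.

δ = min(1, ε/27)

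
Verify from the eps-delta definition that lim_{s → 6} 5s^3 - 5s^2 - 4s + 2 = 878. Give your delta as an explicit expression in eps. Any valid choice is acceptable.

Let eps > 0 be given. We want delta > 0 such that 0 < |s − 6| < delta implies |(5s^3 - 5s^2 - 4s + 2) − 878| < eps.
(5s^3 - 5s^2 - 4s + 2) − 878 = 5s^3 - 5s^2 - 4s - 876 = (s − 6)(5s^2 + 25s + 146).
So |(5s^3 - 5s^2 - 4s + 2) − 878| = |s − 6|·|5s^2 + 25s + 146|.
Assume first that |s − 6| < 2, so |s| < 8. Then |5s^2 + 25s + 146| ≤ 5·8^2 + 25·8 + 146 = 666.
Hence |(5s^3 - 5s^2 - 4s + 2) − 878| ≤ 666|s − 6| < eps provided |s − 6| < eps/666.
Choosing delta = min(2, eps/666) ensures both conditions, hence |(5s^3 - 5s^2 - 4s + 2) − 878| < eps.

delta = min(2, eps/666)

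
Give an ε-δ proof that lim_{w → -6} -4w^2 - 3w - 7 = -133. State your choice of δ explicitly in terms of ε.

δ = min(1, ε/49)

Let ε > 0 be given. We want δ > 0 such that 0 < |w + 6| < δ implies |(-4w^2 - 3w - 7) + 133| < ε.
(-4w^2 - 3w - 7) + 133 = -4w^2 - 3w + 126 = (w + 6)(-4w + 21).
So |(-4w^2 - 3w - 7) + 133| = |w + 6|·|-4w + 21|.
Require δ ≤ 1. Then |w + 6| < 1 gives |w| < 7, and by the triangle inequality |-4w + 21| ≤ 4·7 + 21 = 49.
Hence |(-4w^2 - 3w - 7) + 133| ≤ 49|w + 6| < ε provided |w + 6| < ε/49.
Take δ = min(1, ε/49). Then 0 < |w + 6| < δ gives both |w + 6| < 1 and |w + 6| < ε/49, so |(-4w^2 - 3w - 7) + 133| < ε.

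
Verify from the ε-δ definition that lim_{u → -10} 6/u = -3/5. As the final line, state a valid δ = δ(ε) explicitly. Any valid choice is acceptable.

δ = min(5, (25/3)ε)

Suppose ε > 0. We seek δ > 0 such that 0 < |u + 10| < δ implies |6/u + 3/5| < ε.
|6/u + 3/5| = 6·|-10 − u|/(10·|u|) = 6|u + 10|/(10|u|).
Restrict δ ≤ 5. Then |u + 10| < 5 gives |u| > 5, so 10|u| > 50.
Then |6/u + 3/5| < 6|u + 10|/50, which is < ε when |u + 10| < (25/3)ε.
Take δ = min(5, (25/3)ε). Then 0 < |u + 10| < δ gives both |u + 10| < 5 and |u + 10| < (25/3)ε, so |6/u + 3/5| < ε.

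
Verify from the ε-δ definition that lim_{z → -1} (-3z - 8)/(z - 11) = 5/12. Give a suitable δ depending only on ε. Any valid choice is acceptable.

Let ε > 0. We want δ > 0 with 0 < |z + 1| < δ ⇒ |(-3z - 8)/(z - 11) − (5/12)| < ε.
Combining over a common denominator, (-3z - 8)/(z - 11) − (5/12) = [(-3z - 8)·(-12) − (-5)·(z - 11)] / [(-12)·(z - 11)] = 41(z + 1) / ((-12)(z - 11)).
So |(-3z - 8)/(z - 11) − (5/12)| = 41|z + 1| / (12·|z − 11|).
Restrict δ ≤ 6. Then |z + 1| < 6 gives |z − 11| = |(z + 1) + (-12)| ≥ 12 − 6 = 6.
Hence |(-3z - 8)/(z - 11) − (5/12)| < 41|z + 1|/(12·6) = (41/72)|z + 1|, which is < ε once |z + 1| < (72/41)ε.
Take δ = min(6, (72/41)ε). Then 0 < |z + 1| < δ forces both bounds, so |(-3z - 8)/(z - 11) − (5/12)| < ε.

δ = min(6, (72/41)ε)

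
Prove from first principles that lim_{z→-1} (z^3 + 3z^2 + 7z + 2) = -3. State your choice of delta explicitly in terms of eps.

Let eps > 0 be given. We want delta > 0 such that 0 < |z + 1| < delta implies |(z^3 + 3z^2 + 7z + 2) + 3| < eps.
(z^3 + 3z^2 + 7z + 2) + 3 = z^3 + 3z^2 + 7z + 5 = (z + 1)(z^2 + 2z + 5).
So |(z^3 + 3z^2 + 7z + 2) + 3| = |z + 1|·|z^2 + 2z + 5|.
Assume first that |z + 1| < 2, so |z| < 3. Then |z^2 + 2z + 5| ≤ 3^2 + 2·3 + 5 = 20.
Hence |(z^3 + 3z^2 + 7z + 2) + 3| ≤ 20|z + 1| < eps provided |z + 1| < eps/20.
Take delta = min(2, eps/20). Then 0 < |z + 1| < delta gives both |z + 1| < 2 and |z + 1| < eps/20, so |(z^3 + 3z^2 + 7z + 2) + 3| < eps.

delta = min(2, eps/20)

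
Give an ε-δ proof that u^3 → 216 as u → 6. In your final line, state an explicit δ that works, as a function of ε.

Let ε > 0. We seek δ > 0 with 0 < |u − 6| < δ ⇒ |u^3 − 216| < ε.
Factor: u^3 − 216 = (u − 6)(u^2 + 6u + 36), so |u^3 − 216| = |u − 6|·|u^2 + 6u + 36|.
Restrict δ ≤ 1. Then |u − 6| < 1 gives |u| < 7, so by the triangle inequality |u^2 + 6u + 36| ≤ 7^2 + 6·7 + 36 = 127.
Hence |u^3 − 216| ≤ 127|u − 6|, which is < ε once |u − 6| < ε/127.
Take δ = min(1, ε/127). If 0 < |u − 6| < δ then both bounds hold and |u^3 − 216| ≤ 127|u − 6| < 127·(ε/127) = ε.

δ = min(1, ε/127)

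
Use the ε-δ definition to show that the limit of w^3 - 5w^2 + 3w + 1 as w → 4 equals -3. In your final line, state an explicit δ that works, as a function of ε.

Let ε > 0 be given. We want δ > 0 such that 0 < |w − 4| < δ implies |(w^3 - 5w^2 + 3w + 1) + 3| < ε.
(w^3 - 5w^2 + 3w + 1) + 3 = w^3 - 5w^2 + 3w + 4 = (w − 4)(w^2 - w - 1).
So |(w^3 - 5w^2 + 3w + 1) + 3| = |w − 4|·|w^2 - w - 1|.
Assume first that |w − 4| < 1, so |w| < 5. Then |w^2 - w - 1| ≤ 5^2 + 5 + 1 = 31.
Hence |(w^3 - 5w^2 + 3w + 1) + 3| ≤ 31|w − 4| < ε provided |w − 4| < ε/31.
Choosing δ = min(1, ε/31) ensures both conditions, hence |(w^3 - 5w^2 + 3w + 1) + 3| < ε.

δ = min(1, ε/31)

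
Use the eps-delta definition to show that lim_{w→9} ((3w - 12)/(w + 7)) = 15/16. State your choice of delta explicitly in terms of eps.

delta = min(8, (128/33)eps)

Let eps > 0. We want delta > 0 with 0 < |w − 9| < delta ⇒ |(3w - 12)/(w + 7) − (15/16)| < eps.
Combining over a common denominator, (3w - 12)/(w + 7) − (15/16) = [(3w - 12)·16 − 15·(w + 7)] / [16·(w + 7)] = 33(w − 9) / (16(w + 7)).
So |(3w - 12)/(w + 7) − (15/16)| = 33|w − 9| / (16·|w + 7|).
Restrict delta ≤ 8. Then |w − 9| < 8 gives |w + 7| = |(w − 9) + 16| ≥ 16 − 8 = 8.
Hence |(3w - 12)/(w + 7) − (15/16)| < 33|w − 9|/(16·8) = (33/128)|w − 9|, which is < eps once |w − 9| < (128/33)eps.
Take delta = min(8, (128/33)eps). Then 0 < |w − 9| < delta forces both bounds, so |(3w - 12)/(w + 7) − (15/16)| < eps.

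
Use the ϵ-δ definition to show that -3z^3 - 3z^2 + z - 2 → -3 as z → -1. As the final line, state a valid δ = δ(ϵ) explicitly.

δ = min(1, ϵ/13)

Let ϵ > 0. We want δ > 0 such that 0 < |z + 1| < δ implies |(-3z^3 - 3z^2 + z - 2) + 3| < ϵ.
(-3z^3 - 3z^2 + z - 2) + 3 = -3z^3 - 3z^2 + z + 1 = (z + 1)(-3z^2 + 1).
So |(-3z^3 - 3z^2 + z - 2) + 3| = |z + 1|·|-3z^2 + 1|.
Require δ ≤ 1. Then |z + 1| < 1 gives |z| < 2, and by the triangle inequality |-3z^2 + 1| ≤ 3·2^2 + 1 = 13.
Hence |(-3z^3 - 3z^2 + z - 2) + 3| ≤ 13|z + 1| < ϵ provided |z + 1| < ϵ/13.
Choosing δ = min(1, ϵ/13) ensures both conditions, hence |(-3z^3 - 3z^2 + z - 2) + 3| < ϵ.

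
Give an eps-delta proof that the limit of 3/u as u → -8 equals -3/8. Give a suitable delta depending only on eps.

Suppose eps > 0. We seek delta > 0 such that 0 < |u + 8| < delta implies |3/u + 3/8| < eps.
|3/u + 3/8| = 3·|-8 − u|/(8·|u|) = 3|u + 8|/(8|u|).
Restrict delta ≤ 4. Then |u + 8| < 4 gives |u| > 4, so 8|u| > 32.
Then |3/u + 3/8| < 3|u + 8|/32, which is < eps when |u + 8| < (32/3)eps.
Take delta = min(4, (32/3)eps). Then 0 < |u + 8| < delta gives both |u + 8| < 4 and |u + 8| < (32/3)eps, so |3/u + 3/8| < eps.

delta = min(4, (32/3)eps)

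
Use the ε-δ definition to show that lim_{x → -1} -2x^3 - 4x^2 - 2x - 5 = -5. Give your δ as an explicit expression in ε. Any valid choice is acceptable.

Let ε > 0 be given. We want δ > 0 such that 0 < |x + 1| < δ implies |(-2x^3 - 4x^2 - 2x - 5) + 5| < ε.
(-2x^3 - 4x^2 - 2x - 5) + 5 = -2x^3 - 4x^2 - 2x = (x + 1)(-2x^2 - 2x).
So |(-2x^3 - 4x^2 - 2x - 5) + 5| = |x + 1|·|-2x^2 - 2x|.
Require δ ≤ 1. Then |x + 1| < 1 gives |x| < 2, and by the triangle inequality |-2x^2 - 2x| ≤ 2·2^2 + 2·2 = 12.
Hence |(-2x^3 - 4x^2 - 2x - 5) + 5| ≤ 12|x + 1| < ε provided |x + 1| < ε/12.
Choosing δ = min(1, ε/12) ensures both conditions, hence |(-2x^3 - 4x^2 - 2x - 5) + 5| < ε.

δ = min(1, ε/12)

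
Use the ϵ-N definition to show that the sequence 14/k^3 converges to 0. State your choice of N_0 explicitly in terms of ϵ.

N_0 = (14/ϵ)^{1/3}

Let ϵ > 0 be given. For k ≥ 1, |14/k^3 − 0| = 14/k^3.
14/k^3 < ϵ ⇔ k^3 > 14/ϵ ⇔ k > (14/ϵ)^{1/3}.
Take N_0 = (14/ϵ)^{1/3}. Then k > N_0 implies 14/k^3 < ϵ.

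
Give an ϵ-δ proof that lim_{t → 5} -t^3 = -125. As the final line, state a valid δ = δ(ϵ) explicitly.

Suppose ϵ > 0. We want δ > 0 such that 0 < |t − 5| < δ implies |(-t^3) + 125| < ϵ.
(-t^3) + 125 = -t^3 + 125 = (t − 5)(-t^2 - 5t - 25).
So |(-t^3) + 125| = |t − 5|·|-t^2 - 5t - 25|.
Assume first that |t − 5| < 1, so |t| < 6. Then |-t^2 - 5t - 25| ≤ 6^2 + 5·6 + 25 = 91.
Hence |(-t^3) + 125| ≤ 91|t − 5| < ϵ provided |t − 5| < ϵ/91.
Choosing δ = min(1, ϵ/91) ensures both conditions, hence |(-t^3) + 125| < ϵ.

δ = min(1, ϵ/91)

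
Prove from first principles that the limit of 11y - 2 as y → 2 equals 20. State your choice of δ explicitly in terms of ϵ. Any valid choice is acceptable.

Suppose ϵ > 0. We need δ > 0 so that 0 < |y − 2| < δ implies |(11y - 2) − 20| < ϵ.
Since (11y - 2) − 20 = 11(y − 2), we have |(11y - 2) − 20| = 11|y − 2|.
Thus it suffices that |y − 2| < ϵ/11.
Take δ = ϵ/11. If 0 < |y − 2| < δ then |(11y - 2) − 20| = 11|y − 2| < 11·(ϵ/11) = ϵ.

δ = ϵ/11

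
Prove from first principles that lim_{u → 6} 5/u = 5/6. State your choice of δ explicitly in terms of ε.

δ = min(3, (18/5)ε)

Suppose ε > 0. We seek δ > 0 such that 0 < |u − 6| < δ implies |5/u − (5/6)| < ε.
|5/u − (5/6)| = 5·|6 − u|/(6·|u|) = 5|u − 6|/(6|u|).
Restrict δ ≤ 3. Then |u − 6| < 3 gives |u| > 3, so 6|u| > 18.
Then |5/u − (5/6)| < 5|u − 6|/18, which is < ε when |u − 6| < (18/5)ε.
Take δ = min(3, (18/5)ε). Then 0 < |u − 6| < δ gives both |u − 6| < 3 and |u − 6| < (18/5)ε, so |5/u − (5/6)| < ε.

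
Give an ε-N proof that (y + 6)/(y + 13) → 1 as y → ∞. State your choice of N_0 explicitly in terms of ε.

Fix ε > 0. We seek N_0 > 0 such that y > N_0 implies |(y + 6)/(y + 13) − 1| < ε.
(y + 6)/(y + 13) − 1 = ((y + 6) − (y + 13)) / ((y + 13)) = -7/((y + 13)).
For y > 0 we have y + 13 > y, so |(y + 6)/(y + 13) − 1| = 7/((y + 13)) < 7/(y) = 7/y.
Thus |(y + 6)/(y + 13) − 1| < ε whenever y > 7/ε.
Take N_0 = 7/ε. If y > N_0 then |(y + 6)/(y + 13) − 1| < 7/y < ε.

N_0 = 7/ε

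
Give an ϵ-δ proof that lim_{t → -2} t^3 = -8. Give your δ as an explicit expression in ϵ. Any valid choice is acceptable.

δ = min(2, ϵ/28)

Fix ϵ > 0. We seek δ > 0 with 0 < |t + 2| < δ ⇒ |t^3 + 8| < ϵ.
Factor: t^3 + 8 = (t + 2)(t^2 - 2t + 4), so |t^3 + 8| = |t + 2|·|t^2 - 2t + 4|.
Impose δ ≤ 2 so that |t| < 4; then |t^2 - 2t + 4| ≤ 28.
Hence |t^3 + 8| ≤ 28|t + 2|, which is < ϵ once |t + 2| < ϵ/28.
Take δ = min(2, ϵ/28). If 0 < |t + 2| < δ then both bounds hold and |t^3 + 8| ≤ 28|t + 2| < 28·(ϵ/28) = ϵ.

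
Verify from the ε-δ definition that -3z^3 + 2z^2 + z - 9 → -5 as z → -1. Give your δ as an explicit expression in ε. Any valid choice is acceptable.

Suppose ε > 0. We want δ > 0 such that 0 < |z + 1| < δ implies |(-3z^3 + 2z^2 + z - 9) + 5| < ε.
(-3z^3 + 2z^2 + z - 9) + 5 = -3z^3 + 2z^2 + z - 4 = (z + 1)(-3z^2 + 5z - 4).
So |(-3z^3 + 2z^2 + z - 9) + 5| = |z + 1|·|-3z^2 + 5z - 4|.
Assume first that |z + 1| < 1, so |z| < 2. Then |-3z^2 + 5z - 4| ≤ 3·2^2 + 5·2 + 4 = 26.
Hence |(-3z^3 + 2z^2 + z - 9) + 5| ≤ 26|z + 1| < ε provided |z + 1| < ε/26.
Take δ = min(1, ε/26). Then 0 < |z + 1| < δ gives both |z + 1| < 1 and |z + 1| < ε/26, so |(-3z^3 + 2z^2 + z - 9) + 5| < ε.

δ = min(1, ε/26)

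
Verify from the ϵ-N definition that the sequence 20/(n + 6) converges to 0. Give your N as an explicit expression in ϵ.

Let ϵ > 0 be given. For n ≥ 1, |20/(n + 6) − 0| = 20/(n + 6) ≤ 20/n.
We need 20/n < ϵ, i.e. n > 20/ϵ.
Take N = 20/ϵ. If n > N then |20/(n + 6)| ≤ 20/n < ϵ.

N = 20/ϵ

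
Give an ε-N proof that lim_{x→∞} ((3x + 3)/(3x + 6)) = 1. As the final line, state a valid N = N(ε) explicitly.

Let ε > 0 be given. We seek N > 0 such that x > N implies |(3x + 3)/(3x + 6) − 1| < ε.
(3x + 3)/(3x + 6) − 1 = (3(3x + 3) − 3(3x + 6)) / (3(3x + 6)) = -9/(3(3x + 6)).
For x > 0 we have 3x + 6 > 3x, so |(3x + 3)/(3x + 6) − 1| = 9/(3(3x + 6)) < 9/(3·3x) = 1/x.
Thus |(3x + 3)/(3x + 6) − 1| < ε whenever x > 1/ε.
Take N = 1/ε. If x > N then |(3x + 3)/(3x + 6) − 1| < 1/x < ε.

N = 1/ε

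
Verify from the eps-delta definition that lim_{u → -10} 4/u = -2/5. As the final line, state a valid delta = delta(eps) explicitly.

Let eps > 0 be given. We seek delta > 0 such that 0 < |u + 10| < delta implies |4/u + 2/5| < eps.
|4/u + 2/5| = 4·|-10 − u|/(10·|u|) = 4|u + 10|/(10|u|).
Require delta ≤ 5 so that |u| > 10 − 5 = 5, hence 10|u| > 50.
Then |4/u + 2/5| < 4|u + 10|/50, which is < eps when |u + 10| < (25/2)eps.
Take delta = min(5, (25/2)eps). Then 0 < |u + 10| < delta gives both |u + 10| < 5 and |u + 10| < (25/2)eps, so |4/u + 2/5| < eps.

delta = min(5, (25/2)eps)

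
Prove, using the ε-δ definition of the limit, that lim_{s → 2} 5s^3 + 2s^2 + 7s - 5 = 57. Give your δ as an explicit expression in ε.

Let ε > 0. We want δ > 0 such that 0 < |s − 2| < δ implies |(5s^3 + 2s^2 + 7s - 5) − 57| < ε.
(5s^3 + 2s^2 + 7s - 5) − 57 = 5s^3 + 2s^2 + 7s - 62 = (s − 2)(5s^2 + 12s + 31).
So |(5s^3 + 2s^2 + 7s - 5) − 57| = |s − 2|·|5s^2 + 12s + 31|.
Assume first that |s − 2| < 1, so |s| < 3. Then |5s^2 + 12s + 31| ≤ 5·3^2 + 12·3 + 31 = 112.
Hence |(5s^3 + 2s^2 + 7s - 5) − 57| ≤ 112|s − 2| < ε provided |s − 2| < ε/112.
Take δ = min(1, ε/112). Then 0 < |s − 2| < δ gives both |s − 2| < 1 and |s − 2| < ε/112, so |(5s^3 + 2s^2 + 7s - 5) − 57| < ε.

δ = min(1, ε/112)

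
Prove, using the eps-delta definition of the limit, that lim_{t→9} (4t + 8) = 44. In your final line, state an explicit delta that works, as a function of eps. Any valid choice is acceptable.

delta = eps/4

Let eps > 0 be given. We need delta > 0 so that 0 < |t − 9| < delta implies |(4t + 8) − 44| < eps.
|(4t + 8) − 44| = |4t - 36| = 4|t − 9|.
Thus it suffices that |t − 9| < eps/4.
Choosing delta = eps/4 gives |(4t + 8) − 44| = 4|t − 9| < eps whenever |t − 9| < delta.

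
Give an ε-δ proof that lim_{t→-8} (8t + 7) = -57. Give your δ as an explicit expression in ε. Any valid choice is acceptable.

Suppose ε > 0. We need δ > 0 so that 0 < |t + 8| < δ implies |(8t + 7) + 57| < ε.
|(8t + 7) + 57| = |8t + 64| = 8|t + 8|.
So 8|t + 8| < ε exactly when |t + 8| < ε/8.
Choosing δ = ε/8 gives |(8t + 7) + 57| = 8|t + 8| < ε whenever |t + 8| < δ.

δ = ε/8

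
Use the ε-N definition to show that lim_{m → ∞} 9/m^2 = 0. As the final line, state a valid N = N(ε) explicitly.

N = (9/ε)^{1/2}

Let ε > 0. For m ≥ 1, |9/m^2 − 0| = 9/m^2.
9/m^2 < ε ⇔ m^2 > 9/ε ⇔ m > (9/ε)^{1/2}.
Take N = (9/ε)^{1/2}. Then m > N implies 9/m^2 < ε.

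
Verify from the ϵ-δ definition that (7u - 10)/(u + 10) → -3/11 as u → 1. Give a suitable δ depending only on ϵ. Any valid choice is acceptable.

δ = min(11/2, (121/160)ϵ)

Let ϵ > 0 be given. We want δ > 0 with 0 < |u − 1| < δ ⇒ |(7u - 10)/(u + 10) + 3/11| < ϵ.
Combining over a common denominator, (7u - 10)/(u + 10) + 3/11 = [(7u - 10)·11 − (-3)·(u + 10)] / [11·(u + 10)] = 80(u − 1) / (11(u + 10)).
So |(7u - 10)/(u + 10) + 3/11| = 80|u − 1| / (11·|u + 10|).
Require δ ≤ 11/2, so |u + 10| ≥ |11| − |u − 1| > 11 − 11/2 = 11/2.
Hence |(7u - 10)/(u + 10) + 3/11| < 80|u − 1|/(11·(11/2)) = (160/121)|u − 1|, which is < ϵ once |u − 1| < (121/160)ϵ.
Take δ = min(11/2, (121/160)ϵ). Then 0 < |u − 1| < δ forces both bounds, so |(7u - 10)/(u + 10) + 3/11| < ϵ.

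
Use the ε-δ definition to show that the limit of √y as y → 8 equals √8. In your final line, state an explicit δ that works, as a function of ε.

δ = min(8, √8·ε)

Let ε > 0 be given. We want δ > 0 such that 0 < |y − 8| < δ implies |√y − √8| < ε.
Rationalise: √y − √8 = (y − 8)/(√y + √8), so |√y − √8| = |y − 8|/(√y + √8).
Restrict δ ≤ 8 so that |y − 8| < 8 forces y > 0, and then √y + √8 > √8.
Hence |√y − √8| < |y − 8|/√8, which is < ε once |y − 8| < √8·ε.
Take δ = min(8, √8·ε). If 0 < |y − 8| < δ then y > 0 and |√y − √8| < |y − 8|/√8 < ε.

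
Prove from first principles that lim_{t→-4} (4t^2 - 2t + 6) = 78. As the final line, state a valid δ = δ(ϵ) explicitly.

Suppose ϵ > 0. We want δ > 0 such that 0 < |t + 4| < δ implies |(4t^2 - 2t + 6) − 78| < ϵ.
(4t^2 - 2t + 6) − 78 = 4t^2 - 2t - 72 = (t + 4)(4t - 18).
So |(4t^2 - 2t + 6) − 78| = |t + 4|·|4t - 18|.
Require δ ≤ 1. Then |t + 4| < 1 gives |t| < 5, and by the triangle inequality |4t - 18| ≤ 4·5 + 18 = 38.
Hence |(4t^2 - 2t + 6) − 78| ≤ 38|t + 4| < ϵ provided |t + 4| < ϵ/38.
Take δ = min(1, ϵ/38). Then 0 < |t + 4| < δ gives both |t + 4| < 1 and |t + 4| < ϵ/38, so |(4t^2 - 2t + 6) − 78| < ϵ.

δ = min(1, ϵ/38)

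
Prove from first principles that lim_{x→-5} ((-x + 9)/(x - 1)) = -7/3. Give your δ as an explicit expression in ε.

δ = min(3, (9/4)ε)

Let ε > 0 be given. We want δ > 0 with 0 < |x + 5| < δ ⇒ |(-x + 9)/(x - 1) + 7/3| < ε.
Combining over a common denominator, (-x + 9)/(x - 1) + 7/3 = [(-x + 9)·(-6) − 14·(x - 1)] / [(-6)·(x - 1)] = -8(x + 5) / ((-6)(x - 1)).
So |(-x + 9)/(x - 1) + 7/3| = 8|x + 5| / (6·|x − 1|).
Restrict δ ≤ 3. Then |x + 5| < 3 gives |x − 1| = |(x + 5) + (-6)| ≥ 6 − 3 = 3.
Hence |(-x + 9)/(x - 1) + 7/3| < 8|x + 5|/(6·3) = (4/9)|x + 5|, which is < ε once |x + 5| < (9/4)ε.
Take δ = min(3, (9/4)ε). Then 0 < |x + 5| < δ forces both bounds, so |(-x + 9)/(x - 1) + 7/3| < ε.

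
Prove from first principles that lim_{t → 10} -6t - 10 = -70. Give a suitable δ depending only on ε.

Suppose ε > 0. We need δ > 0 so that 0 < |t − 10| < δ implies |(-6t - 10) + 70| < ε.
|(-6t - 10) + 70| = |-6t + 60| = 6|t − 10|.
Thus it suffices that |t − 10| < ε/6.
Choosing δ = ε/6 gives |(-6t - 10) + 70| = 6|t − 10| < ε whenever |t − 10| < δ.

δ = ε/6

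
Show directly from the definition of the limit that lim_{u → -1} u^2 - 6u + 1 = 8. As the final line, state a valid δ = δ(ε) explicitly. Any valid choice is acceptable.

Let ε > 0 be given. We want δ > 0 such that 0 < |u + 1| < δ implies |(u^2 - 6u + 1) − 8| < ε.
(u^2 - 6u + 1) − 8 = u^2 - 6u - 7 = (u + 1)(u - 7).
So |(u^2 - 6u + 1) − 8| = |u + 1|·|u - 7|.
Assume first that |u + 1| < 1, so |u| < 2. Then |u - 7| ≤ 2 + 7 = 9.
Hence |(u^2 - 6u + 1) − 8| ≤ 9|u + 1| < ε provided |u + 1| < ε/9.
Take δ = min(1, ε/9). Then 0 < |u + 1| < δ gives both |u + 1| < 1 and |u + 1| < ε/9, so |(u^2 - 6u + 1) − 8| < ε.

δ = min(1, ε/9)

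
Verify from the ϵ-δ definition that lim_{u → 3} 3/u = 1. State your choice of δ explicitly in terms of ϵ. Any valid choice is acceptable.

Suppose ϵ > 0. We seek δ > 0 such that 0 < |u − 3| < δ implies |3/u − 1| < ϵ.
|3/u − 1| = 3·|3 − u|/(3·|u|) = 3|u − 3|/(3|u|).
Require δ ≤ 3/2 so that |u| > 3 − 3/2 = 3/2, hence 3|u| > 9/2.
Then |3/u − 1| < 3|u − 3|/(9/2), which is < ϵ when |u − 3| < (3/2)ϵ.
Take δ = min(3/2, (3/2)ϵ). Then 0 < |u − 3| < δ gives both |u − 3| < 3/2 and |u − 3| < (3/2)ϵ, so |3/u − 1| < ϵ.

δ = min(3/2, (3/2)ϵ)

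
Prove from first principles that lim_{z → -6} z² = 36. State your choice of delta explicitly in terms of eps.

delta = min(1, eps/13)

Suppose eps > 0. We seek delta > 0 with 0 < |z + 6| < delta ⇒ |z² − 36| < eps.
Factor: z² − 36 = (z + 6)(z - 6), so |z² − 36| = |z + 6|·|z - 6|.
Impose delta ≤ 1 so that |z| < 7; then |z - 6| ≤ 13.
Hence |z² − 36| ≤ 13|z + 6|, which is < eps once |z + 6| < eps/13.
Take delta = min(1, eps/13). If 0 < |z + 6| < delta then both bounds hold and |z² − 36| ≤ 13|z + 6| < 13·(eps/13) = eps.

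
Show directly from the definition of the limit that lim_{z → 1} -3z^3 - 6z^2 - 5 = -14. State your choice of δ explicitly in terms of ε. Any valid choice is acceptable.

δ = min(2, ε/63)

Fix ε > 0. We want δ > 0 such that 0 < |z − 1| < δ implies |(-3z^3 - 6z^2 - 5) + 14| < ε.
(-3z^3 - 6z^2 - 5) + 14 = -3z^3 - 6z^2 + 9 = (z − 1)(-3z^2 - 9z - 9).
So |(-3z^3 - 6z^2 - 5) + 14| = |z − 1|·|-3z^2 - 9z - 9|.
Assume first that |z − 1| < 2, so |z| < 3. Then |-3z^2 - 9z - 9| ≤ 3·3^2 + 9·3 + 9 = 63.
Hence |(-3z^3 - 6z^2 - 5) + 14| ≤ 63|z − 1| < ε provided |z − 1| < ε/63.
Choosing δ = min(2, ε/63) ensures both conditions, hence |(-3z^3 - 6z^2 - 5) + 14| < ε.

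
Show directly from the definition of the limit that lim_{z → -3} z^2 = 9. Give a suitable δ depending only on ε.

Fix ε > 0. We seek δ > 0 with 0 < |z + 3| < δ ⇒ |z^2 − 9| < ε.
Factor: z^2 − 9 = (z + 3)(z - 3), so |z^2 − 9| = |z + 3|·|z - 3|.
Restrict δ ≤ 1. Then |z + 3| < 1 gives |z| < 4, so by the triangle inequality |z - 3| ≤ 4 + 3 = 7.
Hence |z^2 − 9| ≤ 7|z + 3|, which is < ε once |z + 3| < ε/7.
Take δ = min(1, ε/7). If 0 < |z + 3| < δ then both bounds hold and |z^2 − 9| ≤ 7|z + 3| < 7·(ε/7) = ε.

δ = min(1, ε/7)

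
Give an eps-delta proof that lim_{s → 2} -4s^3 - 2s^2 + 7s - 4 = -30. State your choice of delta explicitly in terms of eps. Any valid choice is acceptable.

delta = min(2, eps/117)

Let eps > 0 be given. We want delta > 0 such that 0 < |s − 2| < delta implies |(-4s^3 - 2s^2 + 7s - 4) + 30| < eps.
(-4s^3 - 2s^2 + 7s - 4) + 30 = -4s^3 - 2s^2 + 7s + 26 = (s − 2)(-4s^2 - 10s - 13).
So |(-4s^3 - 2s^2 + 7s - 4) + 30| = |s − 2|·|-4s^2 - 10s - 13|.
Assume first that |s − 2| < 2, so |s| < 4. Then |-4s^2 - 10s - 13| ≤ 4·4^2 + 10·4 + 13 = 117.
Hence |(-4s^3 - 2s^2 + 7s - 4) + 30| ≤ 117|s − 2| < eps provided |s − 2| < eps/117.
Choosing delta = min(2, eps/117) ensures both conditions, hence |(-4s^3 - 2s^2 + 7s - 4) + 30| < eps.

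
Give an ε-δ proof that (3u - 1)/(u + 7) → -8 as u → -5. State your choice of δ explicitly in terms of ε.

Fix ε > 0. We want δ > 0 with 0 < |u + 5| < δ ⇒ |(3u - 1)/(u + 7) + 8| < ε.
Combining over a common denominator, (3u - 1)/(u + 7) + 8 = [(3u - 1)·2 − (-16)·(u + 7)] / [2·(u + 7)] = 22(u + 5) / (2(u + 7)).
So |(3u - 1)/(u + 7) + 8| = 22|u + 5| / (2·|u + 7|).
Restrict δ ≤ 1. Then |u + 5| < 1 gives |u + 7| = |(u + 5) + 2| ≥ 2 − 1 = 1.
Hence |(3u - 1)/(u + 7) + 8| < 22|u + 5|/(2·1) = 11|u + 5|, which is < ε once |u + 5| < (1/11)ε.
Take δ = min(1, (1/11)ε). Then 0 < |u + 5| < δ forces both bounds, so |(3u - 1)/(u + 7) + 8| < ε.

δ = min(1, (1/11)ε)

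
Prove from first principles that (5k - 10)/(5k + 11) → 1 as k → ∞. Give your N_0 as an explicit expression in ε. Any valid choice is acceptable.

Let ε > 0. For k ≥ 1, |(5k - 10)/(5k + 11) − 1| = |-105|/(5(5k + 11)) = 105/(5(5k + 11)).
Since 5k + 11 ≥ 5k for k ≥ 1, this is ≤ 105/(5·5k) = (21/5)/k.
So |(5k - 10)/(5k + 11) − 1| < ε whenever k > (21/5)/ε.
Take N_0 = (21/5)/ε. If k > N_0 then |(5k - 10)/(5k + 11) − 1| ≤ (21/5)/k < ε.

N_0 = (21/5)/ε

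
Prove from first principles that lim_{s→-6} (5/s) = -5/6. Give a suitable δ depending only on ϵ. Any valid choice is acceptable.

δ = min(3, (18/5)ϵ)

Suppose ϵ > 0. We seek δ > 0 such that 0 < |s + 6| < δ implies |5/s + 5/6| < ϵ.
|5/s + 5/6| = 5·|-6 − s|/(6·|s|) = 5|s + 6|/(6|s|).
Restrict δ ≤ 3. Then |s + 6| < 3 gives |s| > 3, so 6|s| > 18.
Then |5/s + 5/6| < 5|s + 6|/18, which is < ϵ when |s + 6| < (18/5)ϵ.
Take δ = min(3, (18/5)ϵ). Then 0 < |s + 6| < δ gives both |s + 6| < 3 and |s + 6| < (18/5)ϵ, so |5/s + 5/6| < ϵ.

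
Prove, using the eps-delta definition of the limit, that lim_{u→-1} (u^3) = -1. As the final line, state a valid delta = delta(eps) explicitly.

Suppose eps > 0. We seek delta > 0 with 0 < |u + 1| < delta ⇒ |u^3 + 1| < eps.
Factor: u^3 + 1 = (u + 1)(u^2 - u + 1), so |u^3 + 1| = |u + 1|·|u^2 - u + 1|.
Restrict delta ≤ 1. Then |u + 1| < 1 gives |u| < 2, so by the triangle inequality |u^2 - u + 1| ≤ 2^2 + 2 + 1 = 7.
Hence |u^3 + 1| ≤ 7|u + 1|, which is < eps once |u + 1| < eps/7.
Take delta = min(1, eps/7). If 0 < |u + 1| < delta then both bounds hold and |u^3 + 1| ≤ 7|u + 1| < 7·(eps/7) = eps.

delta = min(1, eps/7)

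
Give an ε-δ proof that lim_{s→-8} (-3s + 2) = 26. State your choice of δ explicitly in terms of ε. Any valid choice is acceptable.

δ = ε/3

Fix ε > 0. We need δ > 0 so that 0 < |s + 8| < δ implies |(-3s + 2) − 26| < ε.
Since (-3s + 2) − 26 = -3(s + 8), we have |(-3s + 2) − 26| = 3|s + 8|.
So 3|s + 8| < ε exactly when |s + 8| < ε/3.
Choosing δ = ε/3 gives |(-3s + 2) − 26| = 3|s + 8| < ε whenever |s + 8| < δ.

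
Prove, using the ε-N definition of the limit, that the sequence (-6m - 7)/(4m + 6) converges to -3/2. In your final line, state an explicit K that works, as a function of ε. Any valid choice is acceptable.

Let ε > 0. For m ≥ 1, |(-6m - 7)/(4m + 6) + 3/2| = |8|/(4(4m + 6)) = 8/(4(4m + 6)).
Since 4m + 6 ≥ 4m for m ≥ 1, this is ≤ 8/(4·4m) = (1/2)/m.
So |(-6m - 7)/(4m + 6) + 3/2| < ε whenever m > (1/2)/ε.
Take K = (1/2)/ε. If m > K then |(-6m - 7)/(4m + 6) + 3/2| ≤ (1/2)/m < ε.

K = (1/2)/ε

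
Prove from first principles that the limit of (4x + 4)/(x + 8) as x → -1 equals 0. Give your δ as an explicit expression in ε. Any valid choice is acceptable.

δ = min(7/2, (7/8)ε)

Suppose ε > 0. We want δ > 0 with 0 < |x + 1| < δ ⇒ |(4x + 4)/(x + 8) − 0| < ε.
Combining over a common denominator, (4x + 4)/(x + 8) − 0 = [(4x + 4)·7 − 0·(x + 8)] / [7·(x + 8)] = 28(x + 1) / (7(x + 8)).
So |(4x + 4)/(x + 8) − 0| = 28|x + 1| / (7·|x + 8|).
Require δ ≤ 7/2, so |x + 8| ≥ |7| − |x + 1| > 7 − 7/2 = 7/2.
Hence |(4x + 4)/(x + 8) − 0| < 28|x + 1|/(7·(7/2)) = (8/7)|x + 1|, which is < ε once |x + 1| < (7/8)ε.
Take δ = min(7/2, (7/8)ε). Then 0 < |x + 1| < δ forces both bounds, so |(4x + 4)/(x + 8) − 0| < ε.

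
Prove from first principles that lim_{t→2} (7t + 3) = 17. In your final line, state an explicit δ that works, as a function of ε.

δ = ε/7

Let ε > 0. We need δ > 0 so that 0 < |t − 2| < δ implies |(7t + 3) − 17| < ε.
|(7t + 3) − 17| = |7t - 14| = 7|t − 2|.
Thus it suffices that |t − 2| < ε/7.
Take δ = ε/7. If 0 < |t − 2| < δ then |(7t + 3) − 17| = 7|t − 2| < 7·(ε/7) = ε.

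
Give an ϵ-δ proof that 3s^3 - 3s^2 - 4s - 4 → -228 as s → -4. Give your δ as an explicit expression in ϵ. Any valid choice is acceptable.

δ = min(2, ϵ/254)

Let ϵ > 0. We want δ > 0 such that 0 < |s + 4| < δ implies |(3s^3 - 3s^2 - 4s - 4) + 228| < ϵ.
(3s^3 - 3s^2 - 4s - 4) + 228 = 3s^3 - 3s^2 - 4s + 224 = (s + 4)(3s^2 - 15s + 56).
So |(3s^3 - 3s^2 - 4s - 4) + 228| = |s + 4|·|3s^2 - 15s + 56|.
Assume first that |s + 4| < 2, so |s| < 6. Then |3s^2 - 15s + 56| ≤ 3·6^2 + 15·6 + 56 = 254.
Hence |(3s^3 - 3s^2 - 4s - 4) + 228| ≤ 254|s + 4| < ϵ provided |s + 4| < ϵ/254.
Take δ = min(2, ϵ/254). Then 0 < |s + 4| < δ gives both |s + 4| < 2 and |s + 4| < ϵ/254, so |(3s^3 - 3s^2 - 4s - 4) + 228| < ϵ.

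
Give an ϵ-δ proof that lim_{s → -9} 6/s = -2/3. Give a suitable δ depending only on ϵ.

δ = min(9/2, (27/4)ϵ)

Fix ϵ > 0. We seek δ > 0 such that 0 < |s + 9| < δ implies |6/s + 2/3| < ϵ.
|6/s + 2/3| = 6·|-9 − s|/(9·|s|) = 6|s + 9|/(9|s|).
Restrict δ ≤ 9/2. Then |s + 9| < 9/2 gives |s| > 9/2, so 9|s| > 81/2.
Then |6/s + 2/3| < 6|s + 9|/(81/2), which is < ϵ when |s + 9| < (27/4)ϵ.
Take δ = min(9/2, (27/4)ϵ). Then 0 < |s + 9| < δ gives both |s + 9| < 9/2 and |s + 9| < (27/4)ϵ, so |6/s + 2/3| < ϵ.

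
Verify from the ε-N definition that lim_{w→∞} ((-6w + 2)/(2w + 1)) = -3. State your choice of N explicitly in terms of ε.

N = (5/2)/ε

Let ε > 0 be given. We seek N > 0 such that w > N implies |(-6w + 2)/(2w + 1) + 3| < ε.
(-6w + 2)/(2w + 1) + 3 = (2(-6w + 2) − (-6)(2w + 1)) / (2(2w + 1)) = 10/(2(2w + 1)).
For w > 0 we have 2w + 1 > 2w, so |(-6w + 2)/(2w + 1) + 3| = 10/(2(2w + 1)) < 10/(2·2w) = (5/2)/w.
Thus |(-6w + 2)/(2w + 1) + 3| < ε whenever w > (5/2)/ε.
Take N = (5/2)/ε. If w > N then |(-6w + 2)/(2w + 1) + 3| < (5/2)/w < ε.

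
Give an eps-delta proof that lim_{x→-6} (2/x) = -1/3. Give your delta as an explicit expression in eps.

Let eps > 0 be given. We seek delta > 0 such that 0 < |x + 6| < delta implies |2/x + 1/3| < eps.
|2/x + 1/3| = 2·|-6 − x|/(6·|x|) = 2|x + 6|/(6|x|).
Require delta ≤ 3 so that |x| > 6 − 3 = 3, hence 6|x| > 18.
Then |2/x + 1/3| < 2|x + 6|/18, which is < eps when |x + 6| < 9eps.
Take delta = min(3, 9eps). Then 0 < |x + 6| < delta gives both |x + 6| < 3 and |x + 6| < 9eps, so |2/x + 1/3| < eps.

delta = min(3, 9eps)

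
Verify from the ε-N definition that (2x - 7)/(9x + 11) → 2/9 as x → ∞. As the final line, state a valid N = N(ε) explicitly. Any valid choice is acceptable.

N = (85/81)/ε

Let ε > 0. We seek N > 0 such that x > N implies |(2x - 7)/(9x + 11) − (2/9)| < ε.
(2x - 7)/(9x + 11) − (2/9) = (9(2x - 7) − 2(9x + 11)) / (9(9x + 11)) = -85/(9(9x + 11)).
For x > 0 we have 9x + 11 > 9x, so |(2x - 7)/(9x + 11) − (2/9)| = 85/(9(9x + 11)) < 85/(9·9x) = (85/81)/x.
Thus |(2x - 7)/(9x + 11) − (2/9)| < ε whenever x > (85/81)/ε.
Take N = (85/81)/ε. If x > N then |(2x - 7)/(9x + 11) − (2/9)| < (85/81)/x < ε.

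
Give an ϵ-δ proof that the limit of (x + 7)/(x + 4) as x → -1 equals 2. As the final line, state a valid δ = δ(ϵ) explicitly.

Let ϵ > 0. We want δ > 0 with 0 < |x + 1| < δ ⇒ |(x + 7)/(x + 4) − 2| < ϵ.
Combining over a common denominator, (x + 7)/(x + 4) − 2 = [(x + 7)·3 − 6·(x + 4)] / [3·(x + 4)] = -3(x + 1) / (3(x + 4)).
So |(x + 7)/(x + 4) − 2| = 3|x + 1| / (3·|x + 4|).
Require δ ≤ 3/2, so |x + 4| ≥ |3| − |x + 1| > 3 − 3/2 = 3/2.
Hence |(x + 7)/(x + 4) − 2| < 3|x + 1|/(3·(3/2)) = (2/3)|x + 1|, which is < ϵ once |x + 1| < (3/2)ϵ.
Take δ = min(3/2, (3/2)ϵ). Then 0 < |x + 1| < δ forces both bounds, so |(x + 7)/(x + 4) − 2| < ϵ.

δ = min(3/2, (3/2)ϵ)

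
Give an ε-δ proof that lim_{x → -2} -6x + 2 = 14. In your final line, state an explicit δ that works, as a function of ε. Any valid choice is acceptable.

Let ε > 0 be given. We need δ > 0 so that 0 < |x + 2| < δ implies |(-6x + 2) − 14| < ε.
|(-6x + 2) − 14| = |-6x - 12| = 6|x + 2|.
Thus it suffices that |x + 2| < ε/6.
Choosing δ = ε/6 gives |(-6x + 2) − 14| = 6|x + 2| < ε whenever |x + 2| < δ.

δ = ε/6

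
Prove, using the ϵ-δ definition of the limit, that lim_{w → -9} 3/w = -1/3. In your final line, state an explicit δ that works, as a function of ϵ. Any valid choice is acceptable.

δ = min(9/2, (27/2)ϵ)

Let ϵ > 0 be given. We seek δ > 0 such that 0 < |w + 9| < δ implies |3/w + 1/3| < ϵ.
|3/w + 1/3| = 3·|-9 − w|/(9·|w|) = 3|w + 9|/(9|w|).
Require δ ≤ 9/2 so that |w| > 9 − 9/2 = 9/2, hence 9|w| > 81/2.
Then |3/w + 1/3| < 3|w + 9|/(81/2), which is < ϵ when |w + 9| < (27/2)ϵ.
Take δ = min(9/2, (27/2)ϵ). Then 0 < |w + 9| < δ gives both |w + 9| < 9/2 and |w + 9| < (27/2)ϵ, so |3/w + 1/3| < ϵ.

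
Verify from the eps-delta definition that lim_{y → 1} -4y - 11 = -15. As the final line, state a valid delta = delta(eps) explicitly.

delta = eps/4

Suppose eps > 0. We need delta > 0 so that 0 < |y − 1| < delta implies |(-4y - 11) + 15| < eps.
Since (-4y - 11) + 15 = -4(y − 1), we have |(-4y - 11) + 15| = 4|y − 1|.
Thus it suffices that |y − 1| < eps/4.
Choosing delta = eps/4 gives |(-4y - 11) + 15| = 4|y − 1| < eps whenever |y − 1| < delta.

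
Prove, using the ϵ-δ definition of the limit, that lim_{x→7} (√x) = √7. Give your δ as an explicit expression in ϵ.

δ = min(7, √7·ϵ)

Let ϵ > 0. We want δ > 0 such that 0 < |x − 7| < δ implies |√x − √7| < ϵ.
Rationalise: √x − √7 = (x − 7)/(√x + √7), so |√x − √7| = |x − 7|/(√x + √7).
Restrict δ ≤ 7 so that |x − 7| < 7 forces x > 0, and then √x + √7 > √7.
Hence |√x − √7| < |x − 7|/√7, which is < ϵ once |x − 7| < √7·ϵ.
Take δ = min(7, √7·ϵ). If 0 < |x − 7| < δ then x > 0 and |√x − √7| < |x − 7|/√7 < ϵ.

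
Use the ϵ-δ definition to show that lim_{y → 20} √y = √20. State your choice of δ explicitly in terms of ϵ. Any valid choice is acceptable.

δ = min(20, √20·ϵ)

Let ϵ > 0 be given. We want δ > 0 such that 0 < |y − 20| < δ implies |√y − √20| < ϵ.
Multiplying by the conjugate, |√y − √20| = |y − 20|/(√y + √20).
Restrict δ ≤ 20 so that |y − 20| < 20 forces y > 0, and then √y + √20 > √20.
Hence |√y − √20| < |y − 20|/√20, which is < ϵ once |y − 20| < √20·ϵ.
Take δ = min(20, √20·ϵ). If 0 < |y − 20| < δ then y > 0 and |√y − √20| < |y − 20|/√20 < ϵ.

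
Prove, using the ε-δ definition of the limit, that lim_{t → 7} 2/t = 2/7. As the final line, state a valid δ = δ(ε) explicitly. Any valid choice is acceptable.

δ = min(7/2, (49/4)ε)

Let ε > 0 be given. We seek δ > 0 such that 0 < |t − 7| < δ implies |2/t − (2/7)| < ε.
|2/t − (2/7)| = 2·|7 − t|/(7·|t|) = 2|t − 7|/(7|t|).
Require δ ≤ 7/2 so that |t| > 7 − 7/2 = 7/2, hence 7|t| > 49/2.
Then |2/t − (2/7)| < 2|t − 7|/(49/2), which is < ε when |t − 7| < (49/4)ε.
Take δ = min(7/2, (49/4)ε). Then 0 < |t − 7| < δ gives both |t − 7| < 7/2 and |t − 7| < (49/4)ε, so |2/t − (2/7)| < ε.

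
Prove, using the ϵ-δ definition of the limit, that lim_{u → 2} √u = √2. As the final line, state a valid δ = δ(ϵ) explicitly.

δ = min(2, √2·ϵ)

Let ϵ > 0. We want δ > 0 such that 0 < |u − 2| < δ implies |√u − √2| < ϵ.
Multiplying by the conjugate, |√u − √2| = |u − 2|/(√u + √2).
Restrict δ ≤ 2 so that |u − 2| < 2 forces u > 0, and then √u + √2 > √2.
Hence |√u − √2| < |u − 2|/√2, which is < ϵ once |u − 2| < √2·ϵ.
Take δ = min(2, √2·ϵ). If 0 < |u − 2| < δ then u > 0 and |√u − √2| < |u − 2|/√2 < ϵ.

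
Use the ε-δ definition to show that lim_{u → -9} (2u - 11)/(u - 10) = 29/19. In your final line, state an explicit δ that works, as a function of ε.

δ = min(19/2, (361/18)ε)

Fix ε > 0. We want δ > 0 with 0 < |u + 9| < δ ⇒ |(2u - 11)/(u - 10) − (29/19)| < ε.
Combining over a common denominator, (2u - 11)/(u - 10) − (29/19) = [(2u - 11)·(-19) − (-29)·(u - 10)] / [(-19)·(u - 10)] = -9(u + 9) / ((-19)(u - 10)).
So |(2u - 11)/(u - 10) − (29/19)| = 9|u + 9| / (19·|u − 10|).
Restrict δ ≤ 19/2. Then |u + 9| < 19/2 gives |u − 10| = |(u + 9) + (-19)| ≥ 19 − 19/2 = 19/2.
Hence |(2u - 11)/(u - 10) − (29/19)| < 9|u + 9|/(19·(19/2)) = (18/361)|u + 9|, which is < ε once |u + 9| < (361/18)ε.
Take δ = min(19/2, (361/18)ε). Then 0 < |u + 9| < δ forces both bounds, so |(2u - 11)/(u - 10) − (29/19)| < ε.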